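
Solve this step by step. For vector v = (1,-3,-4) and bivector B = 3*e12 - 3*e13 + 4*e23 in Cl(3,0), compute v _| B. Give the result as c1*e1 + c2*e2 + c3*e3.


Left contraction v _| B = <vB>_1 (grade-1 part of the geometric product vB).
Using e1_|e12 = e2, e2_|e12 = -e1, e1_|e13 = e3, e3_|e13 = -e1, e2_|e23 = e3, e3_|e23 = -e2:
e1 coeff: -v2*b12 - v3*b13 = -(-3)*(3) - (-4)*(-3) = -3
e2 coeff: v1*b12 - v3*b23 = (1)*(3) - (-4)*(4) = 19
e3 coeff: v1*b13 + v2*b23 = (1)*(-3) + (-3)*(4) = -15
v _| B = -3*e1 + 19*e2 - 15*e3


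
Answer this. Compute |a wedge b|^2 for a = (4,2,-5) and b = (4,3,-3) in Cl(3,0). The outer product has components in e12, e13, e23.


a wedge b = (a1*b2 - a2*b1)*e12 + (a1*b3 - a3*b1)*e13 + (a2*b3 - a3*b2)*e23
e12 coeff: 4*3 - 2*4 = 12 - 8 = 4
e13 coeff: 4*(-3) - (-5)*4 = -12 - (-20) = 8
e23 coeff: 2*(-3) - (-5)*3 = -6 - (-15) = 9
|a wedge b|^2 = 4^2 + 8^2 + 9^2
= 16 + 64 + 81
= 161


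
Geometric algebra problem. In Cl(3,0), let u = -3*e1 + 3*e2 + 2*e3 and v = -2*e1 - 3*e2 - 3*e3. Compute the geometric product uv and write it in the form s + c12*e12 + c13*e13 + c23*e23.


In Cl(3,0): e_i^2 = 1, e_ie_j = -e_je_i for i != j.
Scalar part = u . v = (-3)*(-2) + 3*(-3) + 2*(-3)
= 6 + (-9) + (-6) = -9
e12 coeff = (-3)*(-3) - 3*(-2) = 9 - (-6) = 15
e13 coeff = (-3)*(-3) - 2*(-2) = 9 - (-4) = 13
e23 coeff = 3*(-3) - 2*(-3) = -9 - (-6) = -3
uv = -9 + 15*e12 + 13*e13 - 3*e23


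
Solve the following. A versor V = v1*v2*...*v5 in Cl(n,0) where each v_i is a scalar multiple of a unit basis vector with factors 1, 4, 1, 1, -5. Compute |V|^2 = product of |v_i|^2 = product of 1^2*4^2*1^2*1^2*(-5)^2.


Each vector v_i has |v_i|^2 = s_i^2
Squared scales: 1^2 = 1, 4^2 = 16, 1^2 = 1, 1^2 = 1, (-5)^2 = 25
|V|^2 = 1 * 16 * 1 * 1 * 25
= 400


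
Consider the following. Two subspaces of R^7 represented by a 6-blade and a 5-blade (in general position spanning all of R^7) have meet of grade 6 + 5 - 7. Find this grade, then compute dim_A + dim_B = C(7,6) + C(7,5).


Meet grade = grade(A) + grade(B) - n
= 6 + 5 - 7 = 4
C(7,6) = 7
C(7,5) = 21
dim_A + dim_B = 7 + 21 = 28


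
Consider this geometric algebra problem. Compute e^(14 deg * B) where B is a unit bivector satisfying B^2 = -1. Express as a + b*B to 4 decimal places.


For a unit bivector B with B^2 = -1, the exponential series gives
e^(theta*B) = cos(theta) + sin(theta)*B (the GA analogue of Euler's formula).
theta = 14 degrees = 0.244346 rad
cos(14 deg) = 0.9703
sin(14 deg) = 0.2419
exp(theta*B) = 0.9703 + 0.2419*B


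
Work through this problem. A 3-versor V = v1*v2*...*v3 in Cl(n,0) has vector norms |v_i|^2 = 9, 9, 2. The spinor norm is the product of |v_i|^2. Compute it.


Spinor norm N(V) = |v1|^2 * |v2|^2 * ... * |v3|^2
= 9 * 9 * 2
Running product: 9, 81, 162
N(V) = 162


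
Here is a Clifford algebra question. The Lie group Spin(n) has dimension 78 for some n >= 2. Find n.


dim Spin(n) = dim so(n) = n(n-1)/2.
Solve n(n-1)/2 = 78, i.e. n^2 - n - 156 = 0.
Discriminant = 1 + 8*78 = 625
n = (1 + sqrt(625))/2 = (1 + 25)/2 = 13


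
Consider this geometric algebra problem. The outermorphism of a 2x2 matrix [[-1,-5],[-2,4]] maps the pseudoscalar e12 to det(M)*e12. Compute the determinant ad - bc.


The outermorphism of a linear map f sends e1^e2 to f(e1)^f(e2).
f(e1) = -1*e1 - 2*e2
f(e2) = -5*e1 + 4*e2
f(e1) ^ f(e2) = (-1*e1 - 2*e2) ^ (-5*e1 + 4*e2)
= (-1)*4*e12 + (-2)*(-5)*e21
= (-4 - 10)*e12
= -14*e12
Coefficient = -14


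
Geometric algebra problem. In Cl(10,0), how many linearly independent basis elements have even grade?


Even subalgebra dimension = 2^(n-1)
n = 10 + 0 = 10
2^(10 - 1) = 2^9 = 512
Verification: sum of C(10,k) for even k = 1 + 45 + 210 + 210 + 45 + 1 = 512
Result = 512


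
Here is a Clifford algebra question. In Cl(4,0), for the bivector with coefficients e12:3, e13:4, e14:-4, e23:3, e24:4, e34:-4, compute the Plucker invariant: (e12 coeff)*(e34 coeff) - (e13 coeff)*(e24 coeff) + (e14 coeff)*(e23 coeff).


Plucker relation: af - be + cd
a*f = 3*(-4) = -12
b*e = 4*4 = 16
c*d = (-4)*3 = -12
af - be + cd = -12 - 16 + (-12)
= -40


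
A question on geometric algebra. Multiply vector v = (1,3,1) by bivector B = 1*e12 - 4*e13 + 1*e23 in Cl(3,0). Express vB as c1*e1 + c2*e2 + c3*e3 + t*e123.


vB has grade-1 (vector) and grade-3 (trivector) parts: vB = (v _| B) + (v ^ B).
Vector part <vB>_1:
  e1: -v2*b12 - v3*b13 = -(3)*(1) - (1)*(-4) = 1
  e2: v1*b12 - v3*b23 = (1)*(1) - (1)*(1) = 0
  e3: v1*b13 + v2*b23 = (1)*(-4) + (3)*(1) = -1
Trivector part <vB>_3:
  e123: v1*b23 - v2*b13 + v3*b12 = (1)*(1) - (3)*(-4) + (1)*(1) = 14
vB = 1*e1 + 0*e2 - 1*e3 + 14*e123


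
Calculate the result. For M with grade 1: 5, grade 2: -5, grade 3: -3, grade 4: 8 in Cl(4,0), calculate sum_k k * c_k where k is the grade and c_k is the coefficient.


Grade-weighted sum = sum of grade_k * coefficient_k
1*5 = 5
2*(-5) = -10
3*(-3) = -9
4*8 = 32
Total = 5 + (-10) + (-9) + 32 = 18


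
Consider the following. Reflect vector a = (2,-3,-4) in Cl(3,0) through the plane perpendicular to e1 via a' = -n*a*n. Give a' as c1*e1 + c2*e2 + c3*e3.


Reflection formula: a' = -n*a*n, with n = e1 (unit vector, n^2 = 1).
For reflection through hyperplane perp to e1:
The component along e1 flips sign, others stay.
a = (2, -3, -4)
a' = (-2, -3, -4)
a' = -2*e1 - 3*e2 - 4*e3


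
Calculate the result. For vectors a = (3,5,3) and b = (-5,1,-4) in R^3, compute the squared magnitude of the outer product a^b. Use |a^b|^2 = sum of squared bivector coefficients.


a wedge b = (a1*b2 - a2*b1)*e12 + (a1*b3 - a3*b1)*e13 + (a2*b3 - a3*b2)*e23
e12 coeff: 3*1 - 5*(-5) = 3 - (-25) = 28
e13 coeff: 3*(-4) - 3*(-5) = -12 - (-15) = 3
e23 coeff: 5*(-4) - 3*1 = -20 - 3 = -23
|a wedge b|^2 = 28^2 + 3^2 + (-23)^2
= 784 + 9 + 529
= 1322


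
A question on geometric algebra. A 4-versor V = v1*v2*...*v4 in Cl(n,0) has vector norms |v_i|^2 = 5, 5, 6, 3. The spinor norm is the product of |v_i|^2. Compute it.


Spinor norm N(V) = |v1|^2 * |v2|^2 * ... * |v4|^2
= 5 * 5 * 6 * 3
Running product: 5, 25, 150, 450
N(V) = 450


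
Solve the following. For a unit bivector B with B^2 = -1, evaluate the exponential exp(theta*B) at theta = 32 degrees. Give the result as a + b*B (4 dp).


For a unit bivector B with B^2 = -1, the exponential series gives
e^(theta*B) = cos(theta) + sin(theta)*B (the GA analogue of Euler's formula).
theta = 32 degrees = 0.558505 rad
cos(32 deg) = 0.8480
sin(32 deg) = 0.5299
exp(theta*B) = 0.8480 + 0.5299*B


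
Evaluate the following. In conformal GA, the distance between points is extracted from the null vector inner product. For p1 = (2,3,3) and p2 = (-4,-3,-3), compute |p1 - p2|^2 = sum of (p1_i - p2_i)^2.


p1 - p2 = (6, 6, 6)
|p1 - p2|^2 = 6^2 + 6^2 + 6^2
= 36 + 36 + 36
= 108


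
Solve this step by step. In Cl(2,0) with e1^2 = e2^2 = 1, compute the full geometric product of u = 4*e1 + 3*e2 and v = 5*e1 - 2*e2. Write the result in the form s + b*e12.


Expand: (4*e1 + 3*e2)(5*e1 - 2*e2)
= 4*5*e1e1 + 4*(-2)*e1e2 + 3*5*e2e1 + 3*(-2)*e2e2
Using e1^2 = e2^2 = 1, e2e1 = -e1e2:
Scalar part s = 4*5 + 3*(-2) = 20 + (-6) = 14
Bivector part b = 4*(-2) - 3*5 = -8 - 15 = -23
uv = 14 - 23*e12


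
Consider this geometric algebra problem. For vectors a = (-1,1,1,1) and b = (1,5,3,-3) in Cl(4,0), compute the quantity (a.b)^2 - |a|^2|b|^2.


a . b = (-1)*1 + 1*5 + 1*3 + 1*(-3)
= -1 + 5 + 3 + (-3) = 4
|a|^2 = (-1)^2 + 1^2 + 1^2 + 1^2 = 4
|b|^2 = 1^2 + 5^2 + 3^2 + (-3)^2 = 44
(a.b)^2 = 4^2 = 16
|a|^2 * |b|^2 = 4 * 44 = 176
Result = 16 - 176 = -160


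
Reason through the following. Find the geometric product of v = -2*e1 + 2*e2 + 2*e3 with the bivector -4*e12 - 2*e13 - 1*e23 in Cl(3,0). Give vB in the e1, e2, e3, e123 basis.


vB has grade-1 (vector) and grade-3 (trivector) parts: vB = (v _| B) + (v ^ B).
Vector part <vB>_1:
  e1: -v2*b12 - v3*b13 = -(2)*(-4) - (2)*(-2) = 12
  e2: v1*b12 - v3*b23 = (-2)*(-4) - (2)*(-1) = 10
  e3: v1*b13 + v2*b23 = (-2)*(-2) + (2)*(-1) = 2
Trivector part <vB>_3:
  e123: v1*b23 - v2*b13 + v3*b12 = (-2)*(-1) - (2)*(-2) + (2)*(-4) = -2
vB = 12*e1 + 10*e2 + 2*e3 - 2*e123


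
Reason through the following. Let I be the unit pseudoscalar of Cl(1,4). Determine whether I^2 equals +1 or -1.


The pseudoscalar I = e1...e_n (product of all n generators) of Cl(p,q) satisfies I^2 = (-1)^(q + n(n-1)/2).
p = 1, q = 4, n = p + q = 5
n(n-1)/2 = 5 * 4 / 2 = 10
Exponent = q + n(n-1)/2 = 4 + 10 = 14
I^2 = (-1)^14 = +1


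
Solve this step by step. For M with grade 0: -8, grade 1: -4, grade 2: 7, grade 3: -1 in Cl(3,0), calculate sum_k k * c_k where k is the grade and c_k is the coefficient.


Grade-weighted sum = sum of grade_k * coefficient_k
0*(-8) = 0
1*(-4) = -4
2*7 = 14
3*(-1) = -3
Total = 0 + (-4) + 14 + (-3) = 7


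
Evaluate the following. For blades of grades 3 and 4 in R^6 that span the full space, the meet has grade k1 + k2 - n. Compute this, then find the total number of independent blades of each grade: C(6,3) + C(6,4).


Meet grade = grade(A) + grade(B) - n
= 3 + 4 - 6 = 1
C(6,3) = 20
C(6,4) = 15
dim_A + dim_B = 20 + 15 = 35


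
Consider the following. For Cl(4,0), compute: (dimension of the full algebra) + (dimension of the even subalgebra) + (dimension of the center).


n = 4 + 0 = 4
Total dim = 2^4 = 16
Even subalgebra dim = 2^3 = 8
n is even, so center dim = 1
Sum = 16 + 8 + 1 = 25


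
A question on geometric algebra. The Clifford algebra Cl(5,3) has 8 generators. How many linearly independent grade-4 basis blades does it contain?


Number of grade-k basis blades in Cl(p,q) with n = p + q is C(n, k).
n = 5 + 3 = 8
C(8, 4) = 8! / (4! * 4!)
= 40320 / (24 * 24)
= 70


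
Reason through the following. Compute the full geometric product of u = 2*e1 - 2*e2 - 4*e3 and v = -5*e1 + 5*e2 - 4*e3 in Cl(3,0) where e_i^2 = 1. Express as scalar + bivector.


In Cl(3,0): e_i^2 = 1, e_ie_j = -e_je_i for i != j.
Scalar part = u . v = 2*(-5) + (-2)*5 + (-4)*(-4)
= -10 + (-10) + 16 = -4
e12 coeff = 2*5 - (-2)*(-5) = 10 - 10 = 0
e13 coeff = 2*(-4) - (-4)*(-5) = -8 - 20 = -28
e23 coeff = (-2)*(-4) - (-4)*5 = 8 - (-20) = 28
uv = -4 + 0*e12 - 28*e13 + 28*e23


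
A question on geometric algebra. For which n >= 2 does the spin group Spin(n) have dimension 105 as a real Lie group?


dim Spin(n) = dim so(n) = n(n-1)/2.
Solve n(n-1)/2 = 105, i.e. n^2 - n - 210 = 0.
Discriminant = 1 + 8*105 = 841
n = (1 + sqrt(841))/2 = (1 + 29)/2 = 15


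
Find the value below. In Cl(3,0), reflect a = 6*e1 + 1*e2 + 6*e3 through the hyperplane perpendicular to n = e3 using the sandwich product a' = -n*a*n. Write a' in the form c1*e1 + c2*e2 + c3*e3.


Reflection formula: a' = -n*a*n, with n = e3 (unit vector, n^2 = 1).
For reflection through hyperplane perp to e3:
The component along e3 flips sign, others stay.
a = (6, 1, 6)
a' = (6, 1, -6)
a' = 6*e1 + 1*e2 - 6*e3


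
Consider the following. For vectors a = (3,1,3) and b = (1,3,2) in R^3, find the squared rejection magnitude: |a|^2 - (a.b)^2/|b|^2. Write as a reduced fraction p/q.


|a|^2 = 3^2 + 1^2 + 3^2 = 19
|b|^2 = 1^2 + 3^2 + 2^2 = 14
a . b = 3*1 + 1*3 + 3*2 = 12
(a.b)^2 = 12^2 = 144
|rej|^2 = 19 - 144/14
= (266 - 144)/14
= 122/14
In lowest terms: 61/7


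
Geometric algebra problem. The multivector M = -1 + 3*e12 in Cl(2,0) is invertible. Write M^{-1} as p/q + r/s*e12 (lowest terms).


M = -1 + 3*e12, where e12^2 = -1.
Since M commutes with its reverse ~M = a - b*e12, M * ~M = a^2 - b^2*e12^2 = a^2 + b^2.
So M^{-1} = ~M / (a^2 + b^2) = (a - b*e12)/(a^2 + b^2).
a^2 + b^2 = 1 + 9 = 10
Scalar part = -1/10 = -1/10
Bivector coeff = -3/10 = -3/10
M^{-1} = -1/10 - 3/10*e12


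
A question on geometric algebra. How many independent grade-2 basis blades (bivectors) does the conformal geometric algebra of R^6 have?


The conformal model of R^6 uses Cl(7,1) with m = 6 + 2 = 8 generators.
Number of grade-2 blades = C(m, 2) = C(8, 2)
= 8*7/2 = 28


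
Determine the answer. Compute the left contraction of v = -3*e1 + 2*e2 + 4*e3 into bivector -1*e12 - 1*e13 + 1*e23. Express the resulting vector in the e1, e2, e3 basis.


Left contraction v _| B = <vB>_1 (grade-1 part of the geometric product vB).
Using e1_|e12 = e2, e2_|e12 = -e1, e1_|e13 = e3, e3_|e13 = -e1, e2_|e23 = e3, e3_|e23 = -e2:
e1 coeff: -v2*b12 - v3*b13 = -(2)*(-1) - (4)*(-1) = 6
e2 coeff: v1*b12 - v3*b23 = (-3)*(-1) - (4)*(1) = -1
e3 coeff: v1*b13 + v2*b23 = (-3)*(-1) + (2)*(1) = 5
v _| B = 6*e1 - 1*e2 + 5*e3


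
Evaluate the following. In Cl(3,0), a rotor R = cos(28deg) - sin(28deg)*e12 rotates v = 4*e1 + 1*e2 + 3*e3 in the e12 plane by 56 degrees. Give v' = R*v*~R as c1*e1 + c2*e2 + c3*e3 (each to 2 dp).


Rotor R = cos(28deg) - sin(28deg)*e12
Rotation angle theta = 2 * 28 = 56 degrees in the e12 plane (e1 -> e2).
The component perpendicular to the plane (e3) is invariant: v'_3 = v3 = 3.00
cos(56deg) = 0.5592, sin(56deg) = 0.8290
v'_1 = v1*cos(theta) - v2*sin(theta) = 4*0.5592 - 1*0.8290 = 1.41
v'_2 = v1*sin(theta) + v2*cos(theta) = 4*0.8290 + 1*0.5592 = 3.88
v' = 1.41*e1 + 3.88*e2 + 3.00*e3


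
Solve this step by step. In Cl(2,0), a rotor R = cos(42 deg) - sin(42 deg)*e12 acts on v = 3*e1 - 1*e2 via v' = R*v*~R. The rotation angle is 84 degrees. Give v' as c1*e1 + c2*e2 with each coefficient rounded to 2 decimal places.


Rotor R = cos(42deg) - sin(42deg)*e12
Rotation angle theta = 2 * 42 = 84 degrees
v' = R*v*~R rotates v by theta.
cos(84deg) = 0.1045, sin(84deg) = 0.9945
v'_1 = 3*cos(84deg) - (-1)*sin(84deg)
= 3*0.1045 - (-1)*0.9945
= 1.31
v'_2 = 3*sin(84deg) + (-1)*cos(84deg)
= 3*0.9945 + (-1)*0.1045
= 2.88
v' = 1.31*e1 + 2.88*e2


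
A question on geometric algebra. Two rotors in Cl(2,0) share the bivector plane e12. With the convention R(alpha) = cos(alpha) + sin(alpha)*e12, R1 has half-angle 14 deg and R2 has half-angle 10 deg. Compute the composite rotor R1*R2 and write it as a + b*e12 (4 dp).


Same-plane rotors commute and their half-angles add:
R1*R2 = cos(a1 + a2) + sin(a1 + a2)*e12.
a1 + a2 = 14 + 10 = 24 deg
cos(24 deg) = 0.9135
sin(24 deg) = 0.4067
R1*R2 = 0.9135 + 0.4067*e12


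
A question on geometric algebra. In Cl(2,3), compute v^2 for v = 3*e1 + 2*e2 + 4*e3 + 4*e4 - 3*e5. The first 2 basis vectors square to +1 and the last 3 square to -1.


v^2 = sum of c_i^2 * e_i^2
Positive signature terms (e_i^2 = +1): 3^2 + 2^2 = 13
Negative signature terms (e_j^2 = -1): 4^2 + 4^2 + (-3)^2 = 41
v^2 = 13 - 41 = -28


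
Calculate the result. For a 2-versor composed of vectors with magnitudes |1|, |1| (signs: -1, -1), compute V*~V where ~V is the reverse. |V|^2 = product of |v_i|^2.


Each vector v_i has |v_i|^2 = s_i^2
Squared scales: (-1)^2 = 1, (-1)^2 = 1
|V|^2 = 1 * 1
= 1


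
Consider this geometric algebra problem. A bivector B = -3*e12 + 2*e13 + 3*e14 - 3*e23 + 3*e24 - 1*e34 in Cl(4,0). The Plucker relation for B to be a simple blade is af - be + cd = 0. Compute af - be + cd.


Plucker relation: af - be + cd
a*f = (-3)*(-1) = 3
b*e = 2*3 = 6
c*d = 3*(-3) = -9
af - be + cd = 3 - 6 + (-9)
= -12


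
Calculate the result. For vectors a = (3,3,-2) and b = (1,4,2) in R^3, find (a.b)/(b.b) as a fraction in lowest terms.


Projection coefficient = (a . b) / (b . b)
a . b = 3*1 + 3*4 + (-2)*2
= 3 + 12 + (-4) = 11
b . b = 1^2 + 4^2 + 2^2
= 1 + 16 + 4 = 21
Coefficient = 11/21
In lowest terms: 11/21


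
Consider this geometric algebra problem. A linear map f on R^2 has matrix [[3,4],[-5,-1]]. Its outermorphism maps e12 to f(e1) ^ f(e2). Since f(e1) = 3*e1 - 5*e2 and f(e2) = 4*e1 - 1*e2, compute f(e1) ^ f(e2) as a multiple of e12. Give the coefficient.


The outermorphism of a linear map f sends e1^e2 to f(e1)^f(e2).
f(e1) = 3*e1 - 5*e2
f(e2) = 4*e1 - 1*e2
f(e1) ^ f(e2) = (3*e1 - 5*e2) ^ (4*e1 - 1*e2)
= 3*(-1)*e12 + (-5)*4*e21
= (-3 - (-20))*e12
= 17*e12
Coefficient = 17


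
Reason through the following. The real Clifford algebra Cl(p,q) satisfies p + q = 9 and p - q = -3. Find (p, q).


We need p + q = 9 and p - q = -3.
Adding: 2p = 9 + (-3) = 6, so p = 3.
Then q = 9 - 3 = 6.
(p, q) = (3, 6)


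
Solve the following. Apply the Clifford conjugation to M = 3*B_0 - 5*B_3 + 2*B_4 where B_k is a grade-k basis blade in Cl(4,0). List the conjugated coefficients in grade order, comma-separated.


Clifford conjugate sign for grade k: (-1)^(k(k+1)/2)
Grade 0: (-1)^(0*1/2) = (-1)^0 = 1, coeff 3 -> 3
Grade 3: (-1)^(3*4/2) = (-1)^6 = 1, coeff -5 -> -5
Grade 4: (-1)^(4*5/2) = (-1)^10 = 1, coeff 2 -> 2
Conjugated coefficients: 3, -5, 2


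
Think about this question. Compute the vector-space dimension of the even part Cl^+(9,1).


Even subalgebra dimension = 2^(n-1)
n = 9 + 1 = 10
2^(10 - 1) = 2^9 = 512
Verification: sum of C(10,k) for even k = 1 + 45 + 210 + 210 + 45 + 1 = 512
Result = 512


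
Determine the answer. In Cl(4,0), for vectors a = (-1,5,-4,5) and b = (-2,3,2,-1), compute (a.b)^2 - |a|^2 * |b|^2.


a . b = (-1)*(-2) + 5*3 + (-4)*2 + 5*(-1)
= 2 + 15 + (-8) + (-5) = 4
|a|^2 = (-1)^2 + 5^2 + (-4)^2 + 5^2 = 67
|b|^2 = (-2)^2 + 3^2 + 2^2 + (-1)^2 = 18
(a.b)^2 = 4^2 = 16
|a|^2 * |b|^2 = 67 * 18 = 1206
Result = 16 - 1206 = -1190


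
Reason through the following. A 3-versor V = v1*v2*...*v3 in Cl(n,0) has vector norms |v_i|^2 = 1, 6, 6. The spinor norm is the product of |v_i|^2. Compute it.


Spinor norm N(V) = |v1|^2 * |v2|^2 * ... * |v3|^2
= 1 * 6 * 6
Running product: 1, 6, 36
N(V) = 36


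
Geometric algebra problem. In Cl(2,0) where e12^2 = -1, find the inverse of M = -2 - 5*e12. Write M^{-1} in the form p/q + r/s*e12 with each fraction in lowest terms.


M = -2 - 5*e12, where e12^2 = -1.
Since M commutes with its reverse ~M = a - b*e12, M * ~M = a^2 - b^2*e12^2 = a^2 + b^2.
So M^{-1} = ~M / (a^2 + b^2) = (a - b*e12)/(a^2 + b^2).
a^2 + b^2 = 4 + 25 = 29
Scalar part = -2/29 = -2/29
Bivector coeff = 5/29 = 5/29
M^{-1} = -2/29 + 5/29*e12


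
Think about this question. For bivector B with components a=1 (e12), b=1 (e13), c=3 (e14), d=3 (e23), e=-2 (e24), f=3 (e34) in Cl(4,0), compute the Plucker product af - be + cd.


Plucker relation: af - be + cd
a*f = 1*3 = 3
b*e = 1*(-2) = -2
c*d = 3*3 = 9
af - be + cd = 3 - (-2) + 9
= 14


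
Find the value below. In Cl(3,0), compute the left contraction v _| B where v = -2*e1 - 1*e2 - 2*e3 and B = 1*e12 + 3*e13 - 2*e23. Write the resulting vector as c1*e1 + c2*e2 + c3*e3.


Left contraction v _| B = <vB>_1 (grade-1 part of the geometric product vB).
Using e1_|e12 = e2, e2_|e12 = -e1, e1_|e13 = e3, e3_|e13 = -e1, e2_|e23 = e3, e3_|e23 = -e2:
e1 coeff: -v2*b12 - v3*b13 = -(-1)*(1) - (-2)*(3) = 7
e2 coeff: v1*b12 - v3*b23 = (-2)*(1) - (-2)*(-2) = -6
e3 coeff: v1*b13 + v2*b23 = (-2)*(3) + (-1)*(-2) = -4
v _| B = 7*e1 - 6*e2 - 4*e3


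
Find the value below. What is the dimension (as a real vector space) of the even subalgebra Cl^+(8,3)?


Even subalgebra dimension = 2^(n-1)
n = 8 + 3 = 11
2^(11 - 1) = 2^10 = 1024
Verification: sum of C(11,k) for even k = 1 + 55 + 330 + 462 + 165 + 11 = 1024
Result = 1024


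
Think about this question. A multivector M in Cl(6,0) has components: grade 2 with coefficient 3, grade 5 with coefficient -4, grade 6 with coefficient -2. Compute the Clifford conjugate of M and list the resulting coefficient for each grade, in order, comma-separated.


Clifford conjugate sign for grade k: (-1)^(k(k+1)/2)
Grade 2: (-1)^(2*3/2) = (-1)^3 = -1, coeff 3 -> -3
Grade 5: (-1)^(5*6/2) = (-1)^15 = -1, coeff -4 -> 4
Grade 6: (-1)^(6*7/2) = (-1)^21 = -1, coeff -2 -> 2
Conjugated coefficients: -3, 4, 2


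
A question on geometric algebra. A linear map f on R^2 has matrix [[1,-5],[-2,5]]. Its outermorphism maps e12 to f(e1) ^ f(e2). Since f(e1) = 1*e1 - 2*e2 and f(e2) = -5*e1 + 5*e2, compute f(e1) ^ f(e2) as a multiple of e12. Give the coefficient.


The outermorphism of a linear map f sends e1^e2 to f(e1)^f(e2).
f(e1) = 1*e1 - 2*e2
f(e2) = -5*e1 + 5*e2
f(e1) ^ f(e2) = (1*e1 - 2*e2) ^ (-5*e1 + 5*e2)
= 1*5*e12 + (-2)*(-5)*e21
= (5 - 10)*e12
= -5*e12
Coefficient = -5


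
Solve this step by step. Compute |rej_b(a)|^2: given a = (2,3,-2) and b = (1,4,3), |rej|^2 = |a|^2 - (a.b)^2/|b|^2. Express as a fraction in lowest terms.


|a|^2 = 2^2 + 3^2 + (-2)^2 = 17
|b|^2 = 1^2 + 4^2 + 3^2 = 26
a . b = 2*1 + 3*4 + (-2)*3 = 8
(a.b)^2 = 8^2 = 64
|rej|^2 = 17 - 64/26
= (442 - 64)/26
= 378/26
In lowest terms: 189/13


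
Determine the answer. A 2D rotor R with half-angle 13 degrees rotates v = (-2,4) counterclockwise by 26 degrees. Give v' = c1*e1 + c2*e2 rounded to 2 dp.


Rotor R = cos(13deg) - sin(13deg)*e12
Rotation angle theta = 2 * 13 = 26 degrees
v' = R*v*~R rotates v by theta.
cos(26deg) = 0.8988, sin(26deg) = 0.4384
v'_1 = -2*cos(26deg) - 4*sin(26deg)
= -2*0.8988 - 4*0.4384
= -3.55
v'_2 = -2*sin(26deg) + 4*cos(26deg)
= -2*0.4384 + 4*0.8988
= 2.72
v' = -3.55*e1 + 2.72*e2


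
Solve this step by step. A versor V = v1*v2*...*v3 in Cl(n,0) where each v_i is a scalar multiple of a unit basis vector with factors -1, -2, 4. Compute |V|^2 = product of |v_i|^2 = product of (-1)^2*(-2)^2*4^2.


Each vector v_i has |v_i|^2 = s_i^2
Squared scales: (-1)^2 = 1, (-2)^2 = 4, 4^2 = 16
|V|^2 = 1 * 4 * 16
= 64


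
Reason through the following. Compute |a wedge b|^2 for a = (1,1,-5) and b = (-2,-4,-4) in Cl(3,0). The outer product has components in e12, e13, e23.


a wedge b = (a1*b2 - a2*b1)*e12 + (a1*b3 - a3*b1)*e13 + (a2*b3 - a3*b2)*e23
e12 coeff: 1*(-4) - 1*(-2) = -4 - (-2) = -2
e13 coeff: 1*(-4) - (-5)*(-2) = -4 - 10 = -14
e23 coeff: 1*(-4) - (-5)*(-4) = -4 - 20 = -24
|a wedge b|^2 = (-2)^2 + (-14)^2 + (-24)^2
= 4 + 196 + 576
= 776


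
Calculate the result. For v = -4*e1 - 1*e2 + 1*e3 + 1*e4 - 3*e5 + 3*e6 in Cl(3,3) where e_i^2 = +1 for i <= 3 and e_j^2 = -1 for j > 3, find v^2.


v^2 = sum of c_i^2 * e_i^2
Positive signature terms (e_i^2 = +1): (-4)^2 + (-1)^2 + 1^2 = 18
Negative signature terms (e_j^2 = -1): 1^2 + (-3)^2 + 3^2 = 19
v^2 = 18 - 19 = -1


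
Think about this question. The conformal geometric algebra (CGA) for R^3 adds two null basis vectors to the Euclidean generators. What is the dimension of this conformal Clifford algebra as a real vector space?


The conformal model of R^3 uses Cl(4,1): the 3 Euclidean generators plus two extra orthogonal generators e+ (e+^2 = +1) and e- (e-^2 = -1), from which the null vectors e0, einf are built.
Number of generators m = 3 + 2 = 5.
dim Cl(p,q) = 2^m = 2^5 = 32


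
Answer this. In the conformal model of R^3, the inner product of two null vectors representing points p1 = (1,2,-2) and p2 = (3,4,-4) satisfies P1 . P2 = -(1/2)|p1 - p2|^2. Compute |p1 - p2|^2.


p1 - p2 = (-2, -2, 2)
|p1 - p2|^2 = (-2)^2 + (-2)^2 + 2^2
= 4 + 4 + 4
= 12


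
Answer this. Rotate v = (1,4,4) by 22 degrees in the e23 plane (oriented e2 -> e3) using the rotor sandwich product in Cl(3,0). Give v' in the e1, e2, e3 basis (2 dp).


Rotor R = cos(11deg) - sin(11deg)*e23
Rotation angle theta = 2 * 11 = 22 degrees in the e23 plane (e2 -> e3).
The component perpendicular to the plane (e1) is invariant: v'_1 = v1 = 1.00
cos(22deg) = 0.9272, sin(22deg) = 0.3746
v'_2 = v2*cos(theta) - v3*sin(theta) = 4*0.9272 - 4*0.3746 = 2.21
v'_3 = v2*sin(theta) + v3*cos(theta) = 4*0.3746 + 4*0.9272 = 5.21
v' = 1.00*e1 + 2.21*e2 + 5.21*e3


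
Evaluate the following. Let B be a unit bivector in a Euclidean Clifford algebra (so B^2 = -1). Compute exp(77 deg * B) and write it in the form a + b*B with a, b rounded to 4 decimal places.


For a unit bivector B with B^2 = -1, the exponential series gives
e^(theta*B) = cos(theta) + sin(theta)*B (the GA analogue of Euler's formula).
theta = 77 degrees = 1.343904 rad
cos(77 deg) = 0.2250
sin(77 deg) = 0.9744
exp(theta*B) = 0.2250 + 0.9744*B


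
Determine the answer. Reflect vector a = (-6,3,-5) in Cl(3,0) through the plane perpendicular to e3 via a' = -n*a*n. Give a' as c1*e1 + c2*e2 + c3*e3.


Reflection formula: a' = -n*a*n, with n = e3 (unit vector, n^2 = 1).
For reflection through hyperplane perp to e3:
The component along e3 flips sign, others stay.
a = (-6, 3, -5)
a' = (-6, 3, 5)
a' = -6*e1 + 3*e2 + 5*e3


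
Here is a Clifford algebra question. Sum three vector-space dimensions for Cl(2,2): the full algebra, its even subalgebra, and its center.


n = 2 + 2 = 4
Total dim = 2^4 = 16
Even subalgebra dim = 2^3 = 8
n is even, so center dim = 1
Sum = 16 + 8 + 1 = 25


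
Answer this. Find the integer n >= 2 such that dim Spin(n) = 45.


dim Spin(n) = dim so(n) = n(n-1)/2.
Solve n(n-1)/2 = 45, i.e. n^2 - n - 90 = 0.
Discriminant = 1 + 8*45 = 361
n = (1 + sqrt(361))/2 = (1 + 19)/2 = 10


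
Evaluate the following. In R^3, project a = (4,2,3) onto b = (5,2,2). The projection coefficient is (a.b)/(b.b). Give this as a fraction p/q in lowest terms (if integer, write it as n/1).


Projection coefficient = (a . b) / (b . b)
a . b = 4*5 + 2*2 + 3*2
= 20 + 4 + 6 = 30
b . b = 5^2 + 2^2 + 2^2
= 25 + 4 + 4 = 33
Coefficient = 30/33
In lowest terms: 10/11


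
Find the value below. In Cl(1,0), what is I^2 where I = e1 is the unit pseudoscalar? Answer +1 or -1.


The pseudoscalar I = e1...e_n (product of all n generators) of Cl(p,q) satisfies I^2 = (-1)^(q + n(n-1)/2).
p = 1, q = 0, n = p + q = 1
n(n-1)/2 = 1 * 0 / 2 = 0
Exponent = q + n(n-1)/2 = 0 + 0 = 0
I^2 = (-1)^0 = +1


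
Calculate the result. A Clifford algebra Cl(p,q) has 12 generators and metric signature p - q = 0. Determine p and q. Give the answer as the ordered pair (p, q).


We need p + q = 12 and p - q = 0.
Adding: 2p = 12 + 0 = 12, so p = 6.
Then q = 12 - 6 = 6.
(p, q) = (6, 6)


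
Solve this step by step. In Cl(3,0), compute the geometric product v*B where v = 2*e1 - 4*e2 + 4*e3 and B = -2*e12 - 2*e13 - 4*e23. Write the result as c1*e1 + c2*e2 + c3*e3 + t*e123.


vB has grade-1 (vector) and grade-3 (trivector) parts: vB = (v _| B) + (v ^ B).
Vector part <vB>_1:
  e1: -v2*b12 - v3*b13 = -(-4)*(-2) - (4)*(-2) = 0
  e2: v1*b12 - v3*b23 = (2)*(-2) - (4)*(-4) = 12
  e3: v1*b13 + v2*b23 = (2)*(-2) + (-4)*(-4) = 12
Trivector part <vB>_3:
  e123: v1*b23 - v2*b13 + v3*b12 = (2)*(-4) - (-4)*(-2) + (4)*(-2) = -24
vB = 0*e1 + 12*e2 + 12*e3 - 24*e123


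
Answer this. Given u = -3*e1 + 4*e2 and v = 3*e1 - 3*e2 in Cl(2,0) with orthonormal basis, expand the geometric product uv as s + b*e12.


Expand: (-3*e1 + 4*e2)(3*e1 - 3*e2)
= (-3)*3*e1e1 + (-3)*(-3)*e1e2 + 4*3*e2e1 + 4*(-3)*e2e2
Using e1^2 = e2^2 = 1, e2e1 = -e1e2:
Scalar part s = (-3)*3 + 4*(-3) = -9 + (-12) = -21
Bivector part b = (-3)*(-3) - 4*3 = 9 - 12 = -3
uv = -21 - 3*e12


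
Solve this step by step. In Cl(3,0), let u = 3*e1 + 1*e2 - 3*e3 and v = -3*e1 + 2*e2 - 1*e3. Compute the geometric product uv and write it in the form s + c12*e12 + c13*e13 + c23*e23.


In Cl(3,0): e_i^2 = 1, e_ie_j = -e_je_i for i != j.
Scalar part = u . v = 3*(-3) + 1*2 + (-3)*(-1)
= -9 + 2 + 3 = -4
e12 coeff = 3*2 - 1*(-3) = 6 - (-3) = 9
e13 coeff = 3*(-1) - (-3)*(-3) = -3 - 9 = -12
e23 coeff = 1*(-1) - (-3)*2 = -1 - (-6) = 5
uv = -4 + 9*e12 - 12*e13 + 5*e23


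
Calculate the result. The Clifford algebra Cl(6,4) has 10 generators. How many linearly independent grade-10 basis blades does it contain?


Number of grade-k basis blades in Cl(p,q) with n = p + q is C(n, k).
n = 6 + 4 = 10
C(10, 10) = 10! / (10! * 0!)
= 3628800 / (3628800 * 1)
= 1


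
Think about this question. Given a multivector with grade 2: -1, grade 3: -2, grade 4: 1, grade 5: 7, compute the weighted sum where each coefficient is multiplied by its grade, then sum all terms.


Grade-weighted sum = sum of grade_k * coefficient_k
2*(-1) = -2
3*(-2) = -6
4*1 = 4
5*7 = 35
Total = -2 + (-6) + 4 + 35 = 31


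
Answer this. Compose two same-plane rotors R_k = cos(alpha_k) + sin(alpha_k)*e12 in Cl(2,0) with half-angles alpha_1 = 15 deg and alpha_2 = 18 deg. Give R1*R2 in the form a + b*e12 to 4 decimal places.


Same-plane rotors commute and their half-angles add:
R1*R2 = cos(a1 + a2) + sin(a1 + a2)*e12.
a1 + a2 = 15 + 18 = 33 deg
cos(33 deg) = 0.8387
sin(33 deg) = 0.5446
R1*R2 = 0.8387 + 0.5446*e12


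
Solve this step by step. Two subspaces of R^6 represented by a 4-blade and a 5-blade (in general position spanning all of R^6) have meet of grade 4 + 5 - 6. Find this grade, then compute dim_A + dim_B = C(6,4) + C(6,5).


Meet grade = grade(A) + grade(B) - n
= 4 + 5 - 6 = 3
C(6,4) = 15
C(6,5) = 6
dim_A + dim_B = 15 + 6 = 21


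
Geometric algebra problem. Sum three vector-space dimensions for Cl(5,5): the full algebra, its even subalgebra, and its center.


n = 5 + 5 = 10
Total dim = 2^10 = 1024
Even subalgebra dim = 2^9 = 512
n is even, so center dim = 1
Sum = 1024 + 512 + 1 = 1537


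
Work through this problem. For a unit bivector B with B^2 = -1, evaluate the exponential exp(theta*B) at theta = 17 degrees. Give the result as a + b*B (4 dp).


For a unit bivector B with B^2 = -1, the exponential series gives
e^(theta*B) = cos(theta) + sin(theta)*B (the GA analogue of Euler's formula).
theta = 17 degrees = 0.296706 rad
cos(17 deg) = 0.9563
sin(17 deg) = 0.2924
exp(theta*B) = 0.9563 + 0.2924*B


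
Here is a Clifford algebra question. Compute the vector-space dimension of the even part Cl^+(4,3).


Even subalgebra dimension = 2^(n-1)
n = 4 + 3 = 7
2^(7 - 1) = 2^6 = 64
Verification: sum of C(7,k) for even k = 1 + 21 + 35 + 7 = 64
Result = 64


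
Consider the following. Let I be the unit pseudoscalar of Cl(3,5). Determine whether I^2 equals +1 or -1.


The pseudoscalar I = e1...e_n (product of all n generators) of Cl(p,q) satisfies I^2 = (-1)^(q + n(n-1)/2).
p = 3, q = 5, n = p + q = 8
n(n-1)/2 = 8 * 7 / 2 = 28
Exponent = q + n(n-1)/2 = 5 + 28 = 33
I^2 = (-1)^33 = -1


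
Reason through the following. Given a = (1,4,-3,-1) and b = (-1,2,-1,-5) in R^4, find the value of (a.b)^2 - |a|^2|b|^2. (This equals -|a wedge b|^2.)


a . b = 1*(-1) + 4*2 + (-3)*(-1) + (-1)*(-5)
= -1 + 8 + 3 + 5 = 15
|a|^2 = 1^2 + 4^2 + (-3)^2 + (-1)^2 = 27
|b|^2 = (-1)^2 + 2^2 + (-1)^2 + (-5)^2 = 31
(a.b)^2 = 15^2 = 225
|a|^2 * |b|^2 = 27 * 31 = 837
Result = 225 - 837 = -612


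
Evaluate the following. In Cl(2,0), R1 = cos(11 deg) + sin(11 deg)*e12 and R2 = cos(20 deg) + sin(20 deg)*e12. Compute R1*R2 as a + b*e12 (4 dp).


Same-plane rotors commute and their half-angles add:
R1*R2 = cos(a1 + a2) + sin(a1 + a2)*e12.
a1 + a2 = 11 + 20 = 31 deg
cos(31 deg) = 0.8572
sin(31 deg) = 0.5150
R1*R2 = 0.8572 + 0.5150*e12


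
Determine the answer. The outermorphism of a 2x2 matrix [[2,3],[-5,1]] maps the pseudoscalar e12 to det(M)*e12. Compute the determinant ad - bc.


The outermorphism of a linear map f sends e1^e2 to f(e1)^f(e2).
f(e1) = 2*e1 - 5*e2
f(e2) = 3*e1 + 1*e2
f(e1) ^ f(e2) = (2*e1 - 5*e2) ^ (3*e1 + 1*e2)
= 2*1*e12 + (-5)*3*e21
= (2 - (-15))*e12
= 17*e12
Coefficient = 17


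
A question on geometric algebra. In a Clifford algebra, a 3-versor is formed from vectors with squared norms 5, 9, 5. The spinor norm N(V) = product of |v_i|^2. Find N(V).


Spinor norm N(V) = |v1|^2 * |v2|^2 * ... * |v3|^2
= 5 * 9 * 5
Running product: 5, 45, 225
N(V) = 225


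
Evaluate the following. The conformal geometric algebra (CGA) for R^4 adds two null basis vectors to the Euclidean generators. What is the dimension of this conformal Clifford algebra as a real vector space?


The conformal model of R^4 uses Cl(5,1): the 4 Euclidean generators plus two extra orthogonal generators e+ (e+^2 = +1) and e- (e-^2 = -1), from which the null vectors e0, einf are built.
Number of generators m = 4 + 2 = 6.
dim Cl(p,q) = 2^m = 2^6 = 64


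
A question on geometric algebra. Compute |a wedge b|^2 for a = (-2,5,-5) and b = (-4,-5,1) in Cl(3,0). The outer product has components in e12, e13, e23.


a wedge b = (a1*b2 - a2*b1)*e12 + (a1*b3 - a3*b1)*e13 + (a2*b3 - a3*b2)*e23
e12 coeff: (-2)*(-5) - 5*(-4) = 10 - (-20) = 30
e13 coeff: (-2)*1 - (-5)*(-4) = -2 - 20 = -22
e23 coeff: 5*1 - (-5)*(-5) = 5 - 25 = -20
|a wedge b|^2 = 30^2 + (-22)^2 + (-20)^2
= 900 + 484 + 400
= 1784


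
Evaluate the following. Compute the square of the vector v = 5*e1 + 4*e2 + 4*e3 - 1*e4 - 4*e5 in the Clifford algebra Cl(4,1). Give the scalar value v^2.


v^2 = sum of c_i^2 * e_i^2
Positive signature terms (e_i^2 = +1): 5^2 + 4^2 + 4^2 + (-1)^2 = 58
Negative signature terms (e_j^2 = -1): (-4)^2 = 16
v^2 = 58 - 16 = 42


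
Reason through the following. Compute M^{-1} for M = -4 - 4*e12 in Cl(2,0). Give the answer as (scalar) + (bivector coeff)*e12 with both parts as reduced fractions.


M = -4 - 4*e12, where e12^2 = -1.
Since M commutes with its reverse ~M = a - b*e12, M * ~M = a^2 - b^2*e12^2 = a^2 + b^2.
So M^{-1} = ~M / (a^2 + b^2) = (a - b*e12)/(a^2 + b^2).
a^2 + b^2 = 16 + 16 = 32
Scalar part = -4/32 = -1/8
Bivector coeff = 4/32 = 1/8
M^{-1} = -1/8 + 1/8*e12


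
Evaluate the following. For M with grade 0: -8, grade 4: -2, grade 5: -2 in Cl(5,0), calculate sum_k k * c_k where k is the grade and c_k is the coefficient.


Grade-weighted sum = sum of grade_k * coefficient_k
0*(-8) = 0
4*(-2) = -8
5*(-2) = -10
Total = 0 + (-8) + (-10) = -18


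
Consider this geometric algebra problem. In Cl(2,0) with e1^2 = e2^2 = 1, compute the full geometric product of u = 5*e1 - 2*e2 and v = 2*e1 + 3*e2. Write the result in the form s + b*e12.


Expand: (5*e1 - 2*e2)(2*e1 + 3*e2)
= 5*2*e1e1 + 5*3*e1e2 + (-2)*2*e2e1 + (-2)*3*e2e2
Using e1^2 = e2^2 = 1, e2e1 = -e1e2:
Scalar part s = 5*2 + (-2)*3 = 10 + (-6) = 4
Bivector part b = 5*3 - (-2)*2 = 15 - (-4) = 19
uv = 4 + 19*e12


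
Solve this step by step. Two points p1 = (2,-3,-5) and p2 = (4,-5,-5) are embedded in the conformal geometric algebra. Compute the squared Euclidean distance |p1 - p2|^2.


p1 - p2 = (-2, 2, 0)
|p1 - p2|^2 = (-2)^2 + 2^2 + 0^2
= 4 + 4 + 0
= 8


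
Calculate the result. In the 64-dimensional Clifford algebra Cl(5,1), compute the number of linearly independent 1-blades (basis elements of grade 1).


Number of grade-k basis blades in Cl(p,q) with n = p + q is C(n, k).
n = 5 + 1 = 6
C(6, 1) = 6! / (1! * 5!)
= 720 / (1 * 120)
= 6


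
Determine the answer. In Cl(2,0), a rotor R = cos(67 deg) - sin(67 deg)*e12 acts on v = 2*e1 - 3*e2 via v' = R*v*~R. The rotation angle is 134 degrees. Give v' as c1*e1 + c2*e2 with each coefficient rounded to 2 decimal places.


Rotor R = cos(67deg) - sin(67deg)*e12
Rotation angle theta = 2 * 67 = 134 degrees
v' = R*v*~R rotates v by theta.
cos(134deg) = -0.6947, sin(134deg) = 0.7193
v'_1 = 2*cos(134deg) - (-3)*sin(134deg)
= 2*(-0.6947) - (-3)*0.7193
= 0.77
v'_2 = 2*sin(134deg) + (-3)*cos(134deg)
= 2*0.7193 + (-3)*(-0.6947)
= 3.52
v' = 0.77*e1 + 3.52*e2


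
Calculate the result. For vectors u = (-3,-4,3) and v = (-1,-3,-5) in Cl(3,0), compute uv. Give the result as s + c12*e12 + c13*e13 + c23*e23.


In Cl(3,0): e_i^2 = 1, e_ie_j = -e_je_i for i != j.
Scalar part = u . v = (-3)*(-1) + (-4)*(-3) + 3*(-5)
= 3 + 12 + (-15) = 0
e12 coeff = (-3)*(-3) - (-4)*(-1) = 9 - 4 = 5
e13 coeff = (-3)*(-5) - 3*(-1) = 15 - (-3) = 18
e23 coeff = (-4)*(-5) - 3*(-3) = 20 - (-9) = 29
uv = 0 + 5*e12 + 18*e13 + 29*e23


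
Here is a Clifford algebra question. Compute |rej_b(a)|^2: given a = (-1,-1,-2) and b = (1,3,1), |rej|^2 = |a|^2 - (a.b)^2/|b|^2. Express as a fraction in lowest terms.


|a|^2 = (-1)^2 + (-1)^2 + (-2)^2 = 6
|b|^2 = 1^2 + 3^2 + 1^2 = 11
a . b = (-1)*1 + (-1)*3 + (-2)*1 = -6
(a.b)^2 = (-6)^2 = 36
|rej|^2 = 6 - 36/11
= (66 - 36)/11
= 30/11
In lowest terms: 30/11


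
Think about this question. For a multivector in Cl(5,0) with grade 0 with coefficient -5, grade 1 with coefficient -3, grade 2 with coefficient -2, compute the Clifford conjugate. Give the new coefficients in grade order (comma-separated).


Clifford conjugate sign for grade k: (-1)^(k(k+1)/2)
Grade 0: (-1)^(0*1/2) = (-1)^0 = 1, coeff -5 -> -5
Grade 1: (-1)^(1*2/2) = (-1)^1 = -1, coeff -3 -> 3
Grade 2: (-1)^(2*3/2) = (-1)^3 = -1, coeff -2 -> 2
Conjugated coefficients: -5, 3, 2


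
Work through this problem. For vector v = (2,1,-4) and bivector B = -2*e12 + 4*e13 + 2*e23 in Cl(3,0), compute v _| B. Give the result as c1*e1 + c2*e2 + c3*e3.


Left contraction v _| B = <vB>_1 (grade-1 part of the geometric product vB).
Using e1_|e12 = e2, e2_|e12 = -e1, e1_|e13 = e3, e3_|e13 = -e1, e2_|e23 = e3, e3_|e23 = -e2:
e1 coeff: -v2*b12 - v3*b13 = -(1)*(-2) - (-4)*(4) = 18
e2 coeff: v1*b12 - v3*b23 = (2)*(-2) - (-4)*(2) = 4
e3 coeff: v1*b13 + v2*b23 = (2)*(4) + (1)*(2) = 10
v _| B = 18*e1 + 4*e2 + 10*e3


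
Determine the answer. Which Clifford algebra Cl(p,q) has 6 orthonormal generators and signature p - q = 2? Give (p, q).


We need p + q = 6 and p - q = 2.
Adding: 2p = 6 + 2 = 8, so p = 4.
Then q = 6 - 4 = 2.
(p, q) = (4, 2)


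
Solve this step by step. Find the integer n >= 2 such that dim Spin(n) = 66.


dim Spin(n) = dim so(n) = n(n-1)/2.
Solve n(n-1)/2 = 66, i.e. n^2 - n - 132 = 0.
Discriminant = 1 + 8*66 = 529
n = (1 + sqrt(529))/2 = (1 + 23)/2 = 12


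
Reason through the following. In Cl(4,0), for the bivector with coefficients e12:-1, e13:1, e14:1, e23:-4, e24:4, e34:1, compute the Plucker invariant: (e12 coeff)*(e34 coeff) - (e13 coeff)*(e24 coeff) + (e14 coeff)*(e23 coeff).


Plucker relation: af - be + cd
a*f = (-1)*1 = -1
b*e = 1*4 = 4
c*d = 1*(-4) = -4
af - be + cd = -1 - 4 + (-4)
= -9


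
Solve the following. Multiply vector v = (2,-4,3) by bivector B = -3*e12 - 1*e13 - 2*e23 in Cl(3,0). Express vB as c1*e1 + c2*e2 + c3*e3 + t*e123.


vB has grade-1 (vector) and grade-3 (trivector) parts: vB = (v _| B) + (v ^ B).
Vector part <vB>_1:
  e1: -v2*b12 - v3*b13 = -(-4)*(-3) - (3)*(-1) = -9
  e2: v1*b12 - v3*b23 = (2)*(-3) - (3)*(-2) = 0
  e3: v1*b13 + v2*b23 = (2)*(-1) + (-4)*(-2) = 6
Trivector part <vB>_3:
  e123: v1*b23 - v2*b13 + v3*b12 = (2)*(-2) - (-4)*(-1) + (3)*(-3) = -17
vB = -9*e1 + 0*e2 + 6*e3 - 17*e123


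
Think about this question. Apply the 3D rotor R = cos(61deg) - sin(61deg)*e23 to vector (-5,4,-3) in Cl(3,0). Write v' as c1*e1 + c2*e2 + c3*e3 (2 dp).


Rotor R = cos(61deg) - sin(61deg)*e23
Rotation angle theta = 2 * 61 = 122 degrees in the e23 plane (e2 -> e3).
The component perpendicular to the plane (e1) is invariant: v'_1 = v1 = -5.00
cos(122deg) = -0.5299, sin(122deg) = 0.8480
v'_2 = v2*cos(theta) - v3*sin(theta) = 4*(-0.5299) - (-3)*0.8480 = 0.42
v'_3 = v2*sin(theta) + v3*cos(theta) = 4*0.8480 + (-3)*(-0.5299) = 4.98
v' = -5.00*e1 + 0.42*e2 + 4.98*e3


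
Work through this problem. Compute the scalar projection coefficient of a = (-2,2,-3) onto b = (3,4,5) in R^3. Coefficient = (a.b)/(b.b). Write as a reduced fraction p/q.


Projection coefficient = (a . b) / (b . b)
a . b = (-2)*3 + 2*4 + (-3)*5
= -6 + 8 + (-15) = -13
b . b = 3^2 + 4^2 + 5^2
= 9 + 16 + 25 = 50
Coefficient = -13/50
In lowest terms: -13/50


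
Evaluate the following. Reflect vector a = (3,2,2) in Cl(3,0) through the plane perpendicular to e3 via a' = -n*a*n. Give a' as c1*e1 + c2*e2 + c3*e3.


Reflection formula: a' = -n*a*n, with n = e3 (unit vector, n^2 = 1).
For reflection through hyperplane perp to e3:
The component along e3 flips sign, others stay.
a = (3, 2, 2)
a' = (3, 2, -2)
a' = 3*e1 + 2*e2 - 2*e3


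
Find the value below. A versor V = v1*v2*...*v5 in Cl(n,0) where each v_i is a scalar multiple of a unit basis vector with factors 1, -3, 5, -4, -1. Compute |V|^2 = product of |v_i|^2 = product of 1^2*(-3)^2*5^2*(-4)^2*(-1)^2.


Each vector v_i has |v_i|^2 = s_i^2
Squared scales: 1^2 = 1, (-3)^2 = 9, 5^2 = 25, (-4)^2 = 16, (-1)^2 = 1
|V|^2 = 1 * 9 * 25 * 16 * 1
= 3600


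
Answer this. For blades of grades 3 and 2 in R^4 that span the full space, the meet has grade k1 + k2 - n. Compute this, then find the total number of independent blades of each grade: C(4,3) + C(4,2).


Meet grade = grade(A) + grade(B) - n
= 3 + 2 - 4 = 1
C(4,3) = 4
C(4,2) = 6
dim_A + dim_B = 4 + 6 = 10


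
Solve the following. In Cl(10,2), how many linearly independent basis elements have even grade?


Even subalgebra dimension = 2^(n-1)
n = 10 + 2 = 12
2^(12 - 1) = 2^11 = 2048
Verification: sum of C(12,k) for even k = 1 + 66 + 495 + 924 + 495 + 66 + 1 = 2048
Result = 2048
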